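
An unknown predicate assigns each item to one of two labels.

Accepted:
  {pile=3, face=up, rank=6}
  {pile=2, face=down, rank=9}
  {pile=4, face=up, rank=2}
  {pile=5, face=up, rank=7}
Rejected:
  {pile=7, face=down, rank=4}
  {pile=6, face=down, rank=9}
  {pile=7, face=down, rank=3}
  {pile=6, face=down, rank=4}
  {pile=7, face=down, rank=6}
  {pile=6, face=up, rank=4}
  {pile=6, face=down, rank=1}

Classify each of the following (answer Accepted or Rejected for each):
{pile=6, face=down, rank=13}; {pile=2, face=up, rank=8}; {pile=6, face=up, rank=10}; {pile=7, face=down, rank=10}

Rejected, Accepted, Rejected, Rejected

The common property of the 'Accepted' items is: pile ≤ 5. No 'Rejected' item has it.
{pile=6, face=down, rank=13}: pile = 6, lacks this property → Rejected. {pile=2, face=up, rank=8}: pile = 2, fits → Accepted. {pile=6, face=up, rank=10}: pile = 6, lacks this property → Rejected. {pile=7, face=down, rank=10}: pile = 7, lacks this property → Rejected.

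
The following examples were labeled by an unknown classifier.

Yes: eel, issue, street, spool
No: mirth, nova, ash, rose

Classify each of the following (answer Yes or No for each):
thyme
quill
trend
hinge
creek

No, Yes, No, No, Yes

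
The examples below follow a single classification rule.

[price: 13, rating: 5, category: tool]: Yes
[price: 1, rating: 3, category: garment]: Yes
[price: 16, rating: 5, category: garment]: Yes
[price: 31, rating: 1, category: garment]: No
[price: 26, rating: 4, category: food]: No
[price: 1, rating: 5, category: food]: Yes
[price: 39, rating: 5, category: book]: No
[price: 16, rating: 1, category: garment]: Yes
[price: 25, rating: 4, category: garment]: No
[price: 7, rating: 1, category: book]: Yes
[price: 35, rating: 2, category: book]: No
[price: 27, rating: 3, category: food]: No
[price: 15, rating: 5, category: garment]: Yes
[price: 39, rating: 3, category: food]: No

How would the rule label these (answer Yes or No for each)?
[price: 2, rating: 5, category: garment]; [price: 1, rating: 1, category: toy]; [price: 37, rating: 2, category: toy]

All 'Yes' examples share one property — price ≤ 16 — and every 'No' example lacks it.
[price: 2, rating: 5, category: garment]: price = 2, qualifies → Yes. [price: 1, rating: 1, category: toy]: price = 1, qualifies → Yes. [price: 37, rating: 2, category: toy]: price = 37, fails the rule → No.

Yes, Yes, No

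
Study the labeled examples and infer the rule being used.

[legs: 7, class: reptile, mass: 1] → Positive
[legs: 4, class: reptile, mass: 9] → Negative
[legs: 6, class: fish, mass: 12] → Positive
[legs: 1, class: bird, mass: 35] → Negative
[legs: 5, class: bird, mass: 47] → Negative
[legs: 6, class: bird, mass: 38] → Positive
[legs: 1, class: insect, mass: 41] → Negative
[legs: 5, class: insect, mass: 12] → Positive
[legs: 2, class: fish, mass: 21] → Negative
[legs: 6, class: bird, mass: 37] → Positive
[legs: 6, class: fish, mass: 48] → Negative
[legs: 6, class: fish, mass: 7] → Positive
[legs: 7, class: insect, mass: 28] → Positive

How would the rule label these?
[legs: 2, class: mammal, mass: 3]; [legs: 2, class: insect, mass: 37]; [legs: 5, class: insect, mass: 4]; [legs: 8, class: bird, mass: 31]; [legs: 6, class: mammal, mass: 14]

Negative, Negative, Positive, Positive, Positive

Every 'Positive' example satisfies: mass ≤ 38 AND legs ≥ 5. None of the 'Negative' examples do.
[legs: 2, class: mammal, mass: 3] — mass = 3, legs = 2, hence Negative.
[legs: 2, class: insect, mass: 37] — mass = 37, legs = 2, hence Negative.
[legs: 5, class: insect, mass: 4] — mass = 4, legs = 5, hence Positive.
[legs: 8, class: bird, mass: 31] — mass = 31, legs = 8, hence Positive.
[legs: 6, class: mammal, mass: 14] — mass = 14, legs = 6, hence Positive.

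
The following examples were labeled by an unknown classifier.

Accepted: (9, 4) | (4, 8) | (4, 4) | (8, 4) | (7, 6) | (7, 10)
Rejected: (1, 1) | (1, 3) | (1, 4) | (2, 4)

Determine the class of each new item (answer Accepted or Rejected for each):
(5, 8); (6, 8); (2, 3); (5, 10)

Accepted, Accepted, Rejected, Accepted

A rule that fits every label: sum ≥ 8 — true of each 'Accepted' example, false of each 'Rejected' one.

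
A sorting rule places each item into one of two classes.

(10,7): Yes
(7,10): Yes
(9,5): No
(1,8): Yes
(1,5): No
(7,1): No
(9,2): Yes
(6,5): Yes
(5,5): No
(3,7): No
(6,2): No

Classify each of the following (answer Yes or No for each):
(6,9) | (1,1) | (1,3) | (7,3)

Looking at the examples, the only property every 'Yes' case has and every 'No' case lacks is: sum is odd.
(6,9): 6+9 = 15 — has this property, so Yes.
(1,1): 1+1 = 2 — does not satisfy this, so No.
(1,3): 1+3 = 4 — does not satisfy this, so No.
(7,3): 7+3 = 10 — does not satisfy this, so No.

Yes, No, No, No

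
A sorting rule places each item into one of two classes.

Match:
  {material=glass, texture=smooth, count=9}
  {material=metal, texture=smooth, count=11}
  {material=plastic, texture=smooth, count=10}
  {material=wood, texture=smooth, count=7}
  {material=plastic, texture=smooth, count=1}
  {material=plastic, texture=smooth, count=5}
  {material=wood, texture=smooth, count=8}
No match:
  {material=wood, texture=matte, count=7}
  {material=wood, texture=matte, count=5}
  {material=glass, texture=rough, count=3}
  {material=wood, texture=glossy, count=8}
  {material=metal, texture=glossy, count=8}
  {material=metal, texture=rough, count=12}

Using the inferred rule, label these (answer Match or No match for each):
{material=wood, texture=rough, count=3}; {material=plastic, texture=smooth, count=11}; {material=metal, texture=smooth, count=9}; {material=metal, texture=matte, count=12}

Rule: texture is smooth. This holds for each 'Match' example and fails for each 'No match' one.
{material=wood, texture=rough, count=3}: texture is rough, does not fit → No match. {material=plastic, texture=smooth, count=11}: texture is smooth, has this property → Match. {material=metal, texture=smooth, count=9}: texture is smooth, has this property → Match. {material=metal, texture=matte, count=12}: texture is matte, does not fit → No match.

No match, Match, Match, No match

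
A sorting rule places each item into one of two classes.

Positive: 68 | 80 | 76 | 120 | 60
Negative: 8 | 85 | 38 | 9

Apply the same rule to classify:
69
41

Negative, Negative

The distinguishing property — even AND at least 60 — holds for all the 'Positive' cases and none of the 'Negative' cases.
69: 69 is odd, 69 ≥ 60 — doesn't qualify, so Negative.
41: 41 is odd, 41 < 60 — doesn't qualify, so Negative.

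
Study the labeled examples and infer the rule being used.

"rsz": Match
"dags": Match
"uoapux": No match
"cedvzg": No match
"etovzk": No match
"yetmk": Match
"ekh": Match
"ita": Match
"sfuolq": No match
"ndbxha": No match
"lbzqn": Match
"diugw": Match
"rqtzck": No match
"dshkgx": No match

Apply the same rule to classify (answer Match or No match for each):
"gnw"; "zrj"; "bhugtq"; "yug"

Match, Match, No match, Match

A rule that fits every label: length ≤ 5 — true of each 'Match' example, false of each 'No match' one.
"gnw": Match (length 3). "zrj": Match (length 3). "bhugtq": No match (length 6). "yug": Match (length 3).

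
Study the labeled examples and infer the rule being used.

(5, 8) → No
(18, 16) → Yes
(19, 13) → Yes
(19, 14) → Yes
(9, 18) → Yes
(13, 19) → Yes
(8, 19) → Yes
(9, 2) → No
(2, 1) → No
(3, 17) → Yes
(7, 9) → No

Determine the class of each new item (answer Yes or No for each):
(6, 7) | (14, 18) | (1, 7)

No, Yes, No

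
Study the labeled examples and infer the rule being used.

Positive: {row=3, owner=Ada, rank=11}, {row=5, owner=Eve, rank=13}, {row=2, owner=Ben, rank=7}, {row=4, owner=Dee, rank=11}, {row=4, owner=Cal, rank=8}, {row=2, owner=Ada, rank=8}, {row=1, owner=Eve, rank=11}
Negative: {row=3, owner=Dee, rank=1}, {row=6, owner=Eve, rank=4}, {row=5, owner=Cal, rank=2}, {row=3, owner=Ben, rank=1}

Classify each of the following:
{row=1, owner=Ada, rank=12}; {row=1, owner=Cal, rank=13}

The classifier is using: rank ≥ 7.
{row=1, owner=Ada, rank=12} → rank = 12 → Positive.
{row=1, owner=Cal, rank=13} → rank = 13 → Positive.

Positive, Positive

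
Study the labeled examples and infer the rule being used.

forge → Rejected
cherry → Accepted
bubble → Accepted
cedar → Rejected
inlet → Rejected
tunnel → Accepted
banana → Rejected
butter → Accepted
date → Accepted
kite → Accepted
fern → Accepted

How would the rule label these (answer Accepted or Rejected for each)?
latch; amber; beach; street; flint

The distinguishing property — even length AND contains 'e' — holds for all the 'Accepted' cases and none of the 'Rejected' cases.
latch — length 5, no 'e', hence Rejected.
amber — length 5, has 'e', hence Rejected.
beach — length 5, has 'e', hence Rejected.
street — length 6, has 'e', hence Accepted.
flint — length 5, no 'e', hence Rejected.

Rejected, Rejected, Rejected, Accepted, Rejected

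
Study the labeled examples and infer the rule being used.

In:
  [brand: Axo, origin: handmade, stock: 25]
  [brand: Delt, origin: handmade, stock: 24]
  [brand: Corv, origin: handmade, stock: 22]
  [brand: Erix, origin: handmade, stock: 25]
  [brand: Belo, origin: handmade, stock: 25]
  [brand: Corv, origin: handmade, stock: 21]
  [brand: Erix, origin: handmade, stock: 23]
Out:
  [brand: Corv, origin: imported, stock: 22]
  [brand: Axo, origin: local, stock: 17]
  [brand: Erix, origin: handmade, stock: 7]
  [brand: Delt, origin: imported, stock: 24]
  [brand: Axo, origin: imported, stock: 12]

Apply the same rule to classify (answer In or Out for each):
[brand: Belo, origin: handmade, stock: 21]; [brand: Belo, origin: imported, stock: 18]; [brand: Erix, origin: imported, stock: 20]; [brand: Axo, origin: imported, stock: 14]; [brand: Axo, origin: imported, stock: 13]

All 'In' examples share one property — origin is handmade AND stock ≥ 12 — and every 'Out' example lacks it.
[brand: Belo, origin: handmade, stock: 21] → origin is handmade, stock = 21 → In. [brand: Belo, origin: imported, stock: 18] → origin is imported, stock = 18 → Out. [brand: Erix, origin: imported, stock: 20] → origin is imported, stock = 20 → Out. [brand: Axo, origin: imported, stock: 14] → origin is imported, stock = 14 → Out. [brand: Axo, origin: imported, stock: 13] → origin is imported, stock = 13 → Out.

In, Out, Out, Out, Out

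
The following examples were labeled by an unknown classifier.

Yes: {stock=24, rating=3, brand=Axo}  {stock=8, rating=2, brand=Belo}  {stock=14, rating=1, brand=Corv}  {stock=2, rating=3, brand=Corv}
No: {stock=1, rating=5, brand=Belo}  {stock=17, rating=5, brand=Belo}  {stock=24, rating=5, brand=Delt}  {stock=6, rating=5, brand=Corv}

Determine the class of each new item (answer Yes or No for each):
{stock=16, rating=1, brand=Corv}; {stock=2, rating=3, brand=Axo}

Yes, Yes

All 'Yes' examples share one property — rating ≤ 3 — and every 'No' example lacks it.
{stock=16, rating=1, brand=Corv}: Yes (rating = 1). {stock=2, rating=3, brand=Axo}: Yes (rating = 3).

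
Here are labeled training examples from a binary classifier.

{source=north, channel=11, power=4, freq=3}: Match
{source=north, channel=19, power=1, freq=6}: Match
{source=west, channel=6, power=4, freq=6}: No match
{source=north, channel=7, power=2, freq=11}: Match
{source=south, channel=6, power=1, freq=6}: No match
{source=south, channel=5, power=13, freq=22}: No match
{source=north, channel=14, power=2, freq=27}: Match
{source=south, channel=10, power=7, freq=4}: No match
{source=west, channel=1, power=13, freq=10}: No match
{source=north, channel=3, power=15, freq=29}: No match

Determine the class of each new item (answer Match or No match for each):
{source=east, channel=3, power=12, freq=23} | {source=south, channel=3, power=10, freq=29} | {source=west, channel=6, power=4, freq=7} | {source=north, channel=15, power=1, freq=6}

One predicate separates the groups cleanly: source is north AND freq ≤ 27.
{source=east, channel=3, power=12, freq=23}: No match (source is east, freq = 23). {source=south, channel=3, power=10, freq=29}: No match (source is south, freq = 29). {source=west, channel=6, power=4, freq=7}: No match (source is west, freq = 7). {source=north, channel=15, power=1, freq=6}: Match (source is north, freq = 6).

No match, No match, No match, Match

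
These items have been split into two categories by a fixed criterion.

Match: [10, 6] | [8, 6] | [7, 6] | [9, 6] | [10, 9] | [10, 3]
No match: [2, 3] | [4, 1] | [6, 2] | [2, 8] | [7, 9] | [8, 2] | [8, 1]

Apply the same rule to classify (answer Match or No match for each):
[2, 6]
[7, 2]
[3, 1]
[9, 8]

The simplest hypothesis consistent with all the labels is: first > second AND sum ≥ 13.
[2, 6]: 2 < 6, 2+6 = 8 — fails the rule, so No match. [7, 2]: 7 > 2, 7+2 = 9 — fails the rule, so No match. [3, 1]: 3 > 1, 3+1 = 4 — fails the rule, so No match. [9, 8]: 9 > 8, 9+8 = 17 — satisfies this, so Match.

No match, No match, No match, Match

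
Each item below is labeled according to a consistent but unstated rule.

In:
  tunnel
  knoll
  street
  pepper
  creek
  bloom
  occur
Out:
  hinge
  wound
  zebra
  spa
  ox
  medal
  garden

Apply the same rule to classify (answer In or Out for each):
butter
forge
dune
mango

The classifier is using: has a double letter.
butter → 'tt' doubled → In. forge → no doubled letter → Out. dune → no doubled letter → Out. mango → no doubled letter → Out.

In, Out, Out, Out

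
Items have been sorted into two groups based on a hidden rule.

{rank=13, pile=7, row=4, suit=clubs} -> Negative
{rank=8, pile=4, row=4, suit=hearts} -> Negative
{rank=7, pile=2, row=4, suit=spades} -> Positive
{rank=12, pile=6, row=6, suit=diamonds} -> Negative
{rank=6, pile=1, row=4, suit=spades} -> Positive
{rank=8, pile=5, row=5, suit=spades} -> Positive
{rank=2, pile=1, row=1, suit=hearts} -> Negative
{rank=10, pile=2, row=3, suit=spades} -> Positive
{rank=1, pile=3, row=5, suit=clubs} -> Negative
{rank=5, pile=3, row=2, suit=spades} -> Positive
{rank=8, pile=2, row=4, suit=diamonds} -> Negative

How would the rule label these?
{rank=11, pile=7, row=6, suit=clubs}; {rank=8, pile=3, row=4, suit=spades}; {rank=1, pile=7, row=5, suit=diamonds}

Negative, Positive, Negative

A rule that fits every label: suit is spades — true of each 'Positive' example, false of each 'Negative' one.
{rank=11, pile=7, row=6, suit=clubs} → suit is clubs → Negative.
{rank=8, pile=3, row=4, suit=spades} → suit is spades → Positive.
{rank=1, pile=7, row=5, suit=diamonds} → suit is diamonds → Negative.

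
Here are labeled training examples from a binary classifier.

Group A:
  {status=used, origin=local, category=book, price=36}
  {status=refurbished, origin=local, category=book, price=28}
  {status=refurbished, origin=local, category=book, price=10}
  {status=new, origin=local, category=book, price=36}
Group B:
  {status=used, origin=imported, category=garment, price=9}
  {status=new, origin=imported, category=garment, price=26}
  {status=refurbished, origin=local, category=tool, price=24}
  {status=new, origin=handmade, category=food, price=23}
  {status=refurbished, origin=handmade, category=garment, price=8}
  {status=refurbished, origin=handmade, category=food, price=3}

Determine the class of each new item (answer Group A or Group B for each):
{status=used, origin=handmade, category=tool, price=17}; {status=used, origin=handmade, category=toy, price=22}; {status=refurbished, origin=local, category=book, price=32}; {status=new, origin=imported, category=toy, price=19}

Group B, Group B, Group A, Group B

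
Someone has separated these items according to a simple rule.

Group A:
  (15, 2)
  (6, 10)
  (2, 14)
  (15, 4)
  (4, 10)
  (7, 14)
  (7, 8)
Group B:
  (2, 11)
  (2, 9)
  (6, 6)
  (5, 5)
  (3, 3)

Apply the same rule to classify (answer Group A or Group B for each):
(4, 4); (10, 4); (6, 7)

'Group A' ⟺ sum ≥ 14.
Group B: (4, 4), since 4+4 = 8. Group A: (10, 4), since 10+4 = 14. Group B: (6, 7), since 6+7 = 13.

Group B, Group A, Group B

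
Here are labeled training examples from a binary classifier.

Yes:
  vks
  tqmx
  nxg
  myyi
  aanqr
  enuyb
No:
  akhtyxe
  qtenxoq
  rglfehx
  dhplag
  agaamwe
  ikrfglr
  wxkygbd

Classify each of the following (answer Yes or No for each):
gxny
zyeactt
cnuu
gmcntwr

Yes, No, Yes, No

Every 'Yes' example satisfies: length ≤ 5. None of the 'No' examples do.
gxny: length 4 — checks out, so Yes. zyeactt: length 7 — fails this test, so No. cnuu: length 4 — checks out, so Yes. gmcntwr: length 7 — fails this test, so No.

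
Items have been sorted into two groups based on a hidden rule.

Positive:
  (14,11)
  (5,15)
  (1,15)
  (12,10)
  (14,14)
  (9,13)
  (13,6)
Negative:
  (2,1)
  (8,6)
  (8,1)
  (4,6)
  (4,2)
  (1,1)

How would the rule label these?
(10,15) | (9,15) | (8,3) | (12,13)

Positive, Positive, Negative, Positive

A rule that fits every label: sum ≥ 16 — true of each 'Positive' example, false of each 'Negative' one.
Positive: (10,15), since 10+15 = 25.
Positive: (9,15), since 9+15 = 24.
Negative: (8,3), since 8+3 = 11.
Positive: (12,13), since 12+13 = 25.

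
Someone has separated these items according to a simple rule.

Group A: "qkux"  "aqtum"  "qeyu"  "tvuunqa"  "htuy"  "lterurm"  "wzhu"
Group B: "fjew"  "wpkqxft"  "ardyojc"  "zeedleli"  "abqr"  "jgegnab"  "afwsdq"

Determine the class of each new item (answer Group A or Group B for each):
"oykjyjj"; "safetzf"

Every 'Group A' example satisfies: contains 'u'. None of the 'Group B' examples do.
"oykjyjj": no 'u' — does not pass, so Group B. "safetzf": no 'u' — does not pass, so Group B.

Group B, Group B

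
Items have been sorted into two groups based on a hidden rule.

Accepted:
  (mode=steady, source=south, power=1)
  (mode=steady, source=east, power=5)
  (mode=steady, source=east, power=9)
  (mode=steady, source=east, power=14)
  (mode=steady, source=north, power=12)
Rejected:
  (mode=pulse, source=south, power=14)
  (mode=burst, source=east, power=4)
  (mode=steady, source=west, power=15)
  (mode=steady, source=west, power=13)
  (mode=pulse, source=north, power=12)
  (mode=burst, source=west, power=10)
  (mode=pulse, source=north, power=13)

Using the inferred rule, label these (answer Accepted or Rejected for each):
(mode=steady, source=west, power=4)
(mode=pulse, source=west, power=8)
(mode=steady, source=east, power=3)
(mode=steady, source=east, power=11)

Rejected, Rejected, Accepted, Accepted

The common property of the 'Accepted' items is: mode is steady AND source is not west. No 'Rejected' item has it.
(mode=steady, source=west, power=4): mode is steady, source is west, lacks this property → Rejected.
(mode=pulse, source=west, power=8): mode is pulse, source is west, lacks this property → Rejected.
(mode=steady, source=east, power=3): mode is steady, source is east, qualifies → Accepted.
(mode=steady, source=east, power=11): mode is steady, source is east, qualifies → Accepted.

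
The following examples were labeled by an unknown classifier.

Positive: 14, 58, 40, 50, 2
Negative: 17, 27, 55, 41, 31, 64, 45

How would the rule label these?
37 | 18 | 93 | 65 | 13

The simplest hypothesis consistent with all the labels is: even AND at most 58.
37 → 37 is odd, 37 ≤ 58 → Negative.
18 → 18 is even, 18 ≤ 58 → Positive.
93 → 93 is odd, 93 > 58 → Negative.
65 → 65 is odd, 65 > 58 → Negative.
13 → 13 is odd, 13 ≤ 58 → Negative.

Negative, Positive, Negative, Negative, Negative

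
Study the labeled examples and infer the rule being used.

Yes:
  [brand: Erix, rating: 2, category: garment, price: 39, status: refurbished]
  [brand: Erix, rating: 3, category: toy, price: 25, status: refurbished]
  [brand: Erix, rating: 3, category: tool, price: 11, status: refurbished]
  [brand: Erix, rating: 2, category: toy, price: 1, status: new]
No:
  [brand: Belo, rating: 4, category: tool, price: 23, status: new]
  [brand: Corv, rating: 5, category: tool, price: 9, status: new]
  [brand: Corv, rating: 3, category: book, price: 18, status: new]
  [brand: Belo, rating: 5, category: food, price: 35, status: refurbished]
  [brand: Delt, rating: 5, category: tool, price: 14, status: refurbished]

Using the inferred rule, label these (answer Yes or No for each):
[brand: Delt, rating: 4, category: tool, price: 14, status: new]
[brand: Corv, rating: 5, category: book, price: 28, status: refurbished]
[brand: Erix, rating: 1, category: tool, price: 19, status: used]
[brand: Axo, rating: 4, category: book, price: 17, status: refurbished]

No, No, Yes, No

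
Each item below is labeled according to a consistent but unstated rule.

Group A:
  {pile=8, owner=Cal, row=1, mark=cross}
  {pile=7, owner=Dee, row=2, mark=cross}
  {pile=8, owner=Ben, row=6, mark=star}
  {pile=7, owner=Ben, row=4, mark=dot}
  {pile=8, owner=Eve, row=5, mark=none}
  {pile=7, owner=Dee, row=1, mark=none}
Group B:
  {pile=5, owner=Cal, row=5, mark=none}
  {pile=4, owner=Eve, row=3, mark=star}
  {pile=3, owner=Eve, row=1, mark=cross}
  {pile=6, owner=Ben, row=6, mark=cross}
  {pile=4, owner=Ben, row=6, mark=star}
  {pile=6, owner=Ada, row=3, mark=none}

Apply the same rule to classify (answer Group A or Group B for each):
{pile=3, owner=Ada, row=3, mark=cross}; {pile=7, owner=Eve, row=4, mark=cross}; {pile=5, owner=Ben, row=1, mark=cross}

Group B, Group A, Group B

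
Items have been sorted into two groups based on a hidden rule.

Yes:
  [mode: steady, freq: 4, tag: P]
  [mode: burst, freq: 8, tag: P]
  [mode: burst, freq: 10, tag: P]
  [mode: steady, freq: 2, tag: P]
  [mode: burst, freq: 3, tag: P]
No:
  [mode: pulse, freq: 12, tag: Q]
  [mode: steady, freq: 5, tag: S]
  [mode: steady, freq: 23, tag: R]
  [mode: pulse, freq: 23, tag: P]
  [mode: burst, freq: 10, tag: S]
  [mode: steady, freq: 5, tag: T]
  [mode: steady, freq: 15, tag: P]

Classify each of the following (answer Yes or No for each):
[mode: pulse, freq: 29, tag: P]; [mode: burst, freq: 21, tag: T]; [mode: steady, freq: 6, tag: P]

The pattern is that an item is 'Yes' exactly when: tag is P AND freq ≤ 10.

No, No, Yes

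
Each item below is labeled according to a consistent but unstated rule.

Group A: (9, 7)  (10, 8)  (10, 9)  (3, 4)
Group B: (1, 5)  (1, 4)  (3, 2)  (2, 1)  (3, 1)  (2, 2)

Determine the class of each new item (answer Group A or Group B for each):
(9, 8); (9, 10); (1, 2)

The pattern is that an item is 'Group A' exactly when: sum ≥ 7.
Group A: (9, 8), since 9+8 = 17. Group A: (9, 10), since 9+10 = 19. Group B: (1, 2), since 1+2 = 3.

Group A, Group A, Group B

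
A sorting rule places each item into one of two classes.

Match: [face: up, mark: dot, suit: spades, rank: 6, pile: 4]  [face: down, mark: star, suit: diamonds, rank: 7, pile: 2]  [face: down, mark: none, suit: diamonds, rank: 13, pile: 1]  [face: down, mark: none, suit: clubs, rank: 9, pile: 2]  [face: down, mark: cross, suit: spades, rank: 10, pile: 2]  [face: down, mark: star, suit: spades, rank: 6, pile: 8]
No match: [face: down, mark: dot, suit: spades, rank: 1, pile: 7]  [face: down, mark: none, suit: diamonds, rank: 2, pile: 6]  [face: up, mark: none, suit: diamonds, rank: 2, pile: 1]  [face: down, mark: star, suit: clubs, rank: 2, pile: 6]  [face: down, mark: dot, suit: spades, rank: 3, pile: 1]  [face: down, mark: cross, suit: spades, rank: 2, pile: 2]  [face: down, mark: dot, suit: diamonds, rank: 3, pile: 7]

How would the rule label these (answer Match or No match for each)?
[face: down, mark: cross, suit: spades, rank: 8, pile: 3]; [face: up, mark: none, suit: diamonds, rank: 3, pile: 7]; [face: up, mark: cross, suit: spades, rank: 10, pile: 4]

'Match' ⟺ rank ≥ 6.

Match, No match, Match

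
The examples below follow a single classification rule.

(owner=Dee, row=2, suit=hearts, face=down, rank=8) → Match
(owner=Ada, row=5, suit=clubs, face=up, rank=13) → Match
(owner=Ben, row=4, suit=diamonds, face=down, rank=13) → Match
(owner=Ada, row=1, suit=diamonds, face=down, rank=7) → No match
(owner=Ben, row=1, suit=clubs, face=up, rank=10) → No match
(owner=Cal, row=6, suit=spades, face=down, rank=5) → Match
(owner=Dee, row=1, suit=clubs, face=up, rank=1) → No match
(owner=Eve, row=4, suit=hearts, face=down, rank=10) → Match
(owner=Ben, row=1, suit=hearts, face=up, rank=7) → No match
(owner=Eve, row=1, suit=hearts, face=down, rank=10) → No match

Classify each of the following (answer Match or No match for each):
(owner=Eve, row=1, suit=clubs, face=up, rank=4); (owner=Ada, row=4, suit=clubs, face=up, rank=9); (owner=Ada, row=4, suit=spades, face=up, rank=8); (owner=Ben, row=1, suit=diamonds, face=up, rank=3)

The distinguishing property — row ≥ 2 — holds for all the 'Match' cases and none of the 'No match' cases.
(owner=Eve, row=1, suit=clubs, face=up, rank=4): row = 1 — fails this test, so No match. (owner=Ada, row=4, suit=clubs, face=up, rank=9): row = 4 — matches, so Match. (owner=Ada, row=4, suit=spades, face=up, rank=8): row = 4 — matches, so Match. (owner=Ben, row=1, suit=diamonds, face=up, rank=3): row = 1 — fails this test, so No match.

No match, Match, Match, No match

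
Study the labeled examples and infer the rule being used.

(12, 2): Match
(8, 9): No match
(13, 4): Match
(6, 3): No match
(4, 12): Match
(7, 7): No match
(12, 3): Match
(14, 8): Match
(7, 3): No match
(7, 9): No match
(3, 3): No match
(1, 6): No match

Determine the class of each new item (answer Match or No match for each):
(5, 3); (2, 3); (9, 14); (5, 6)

No match, No match, Match, No match

Rule: max ≥ 12. This holds for each 'Match' example and fails for each 'No match' one.
(5, 3): No match (max 5). (2, 3): No match (max 3). (9, 14): Match (max 14). (5, 6): No match (max 6).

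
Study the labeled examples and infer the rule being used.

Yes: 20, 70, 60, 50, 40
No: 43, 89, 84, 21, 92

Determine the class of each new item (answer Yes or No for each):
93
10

One predicate separates the groups cleanly: multiple of 5.
93 → 93 = 5·18 + 3 → No. 10 → 10 = 5·2 → Yes.

No, Yes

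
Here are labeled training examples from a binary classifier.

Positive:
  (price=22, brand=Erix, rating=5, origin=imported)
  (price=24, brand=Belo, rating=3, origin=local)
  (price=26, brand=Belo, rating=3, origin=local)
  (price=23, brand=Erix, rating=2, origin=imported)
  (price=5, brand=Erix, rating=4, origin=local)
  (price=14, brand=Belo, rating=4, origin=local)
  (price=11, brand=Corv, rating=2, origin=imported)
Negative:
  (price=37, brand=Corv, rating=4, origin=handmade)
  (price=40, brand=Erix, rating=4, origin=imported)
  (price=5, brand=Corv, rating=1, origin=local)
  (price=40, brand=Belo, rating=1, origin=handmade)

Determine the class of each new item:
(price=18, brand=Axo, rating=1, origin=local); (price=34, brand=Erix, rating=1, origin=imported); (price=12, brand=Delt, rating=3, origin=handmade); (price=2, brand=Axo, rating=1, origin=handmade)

A rule that fits every label: rating ≥ 2 AND price ≤ 26 — true of each 'Positive' example, false of each 'Negative' one.
(price=18, brand=Axo, rating=1, origin=local) — rating = 1, price = 18, hence Negative.
(price=34, brand=Erix, rating=1, origin=imported) — rating = 1, price = 34, hence Negative.
(price=12, brand=Delt, rating=3, origin=handmade) — rating = 3, price = 12, hence Positive.
(price=2, brand=Axo, rating=1, origin=handmade) — rating = 1, price = 2, hence Negative.

Negative, Negative, Positive, Negative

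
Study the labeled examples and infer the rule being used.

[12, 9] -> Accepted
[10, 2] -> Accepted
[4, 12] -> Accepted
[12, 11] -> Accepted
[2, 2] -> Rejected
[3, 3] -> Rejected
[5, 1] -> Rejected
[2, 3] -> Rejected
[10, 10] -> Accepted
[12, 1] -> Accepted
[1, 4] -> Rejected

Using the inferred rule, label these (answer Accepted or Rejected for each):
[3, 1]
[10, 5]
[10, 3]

Every 'Accepted' example satisfies: sum ≥ 12. None of the 'Rejected' examples do.
[3, 1] — 3+1 = 4, hence Rejected. [10, 5] — 10+5 = 15, hence Accepted. [10, 3] — 10+3 = 13, hence Accepted.

Rejected, Accepted, Accepted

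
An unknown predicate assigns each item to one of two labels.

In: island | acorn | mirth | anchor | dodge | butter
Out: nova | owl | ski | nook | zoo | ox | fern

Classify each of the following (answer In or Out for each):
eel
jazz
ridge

Out, Out, In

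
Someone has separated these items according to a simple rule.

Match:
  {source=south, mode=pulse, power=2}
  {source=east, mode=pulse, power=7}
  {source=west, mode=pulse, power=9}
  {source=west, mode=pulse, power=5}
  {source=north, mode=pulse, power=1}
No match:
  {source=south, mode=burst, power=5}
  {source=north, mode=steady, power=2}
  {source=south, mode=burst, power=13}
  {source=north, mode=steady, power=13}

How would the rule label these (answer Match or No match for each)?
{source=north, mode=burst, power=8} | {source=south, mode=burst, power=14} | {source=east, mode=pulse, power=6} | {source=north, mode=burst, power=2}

Looking at the examples, the only property every 'Match' case has and every 'No match' case lacks is: mode is pulse.

No match, No match, Match, No match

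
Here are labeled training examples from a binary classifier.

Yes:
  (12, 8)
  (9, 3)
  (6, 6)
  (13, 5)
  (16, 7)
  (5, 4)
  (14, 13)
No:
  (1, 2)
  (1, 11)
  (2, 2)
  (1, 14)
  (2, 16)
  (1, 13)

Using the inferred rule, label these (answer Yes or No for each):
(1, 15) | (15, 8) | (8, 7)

No, Yes, Yes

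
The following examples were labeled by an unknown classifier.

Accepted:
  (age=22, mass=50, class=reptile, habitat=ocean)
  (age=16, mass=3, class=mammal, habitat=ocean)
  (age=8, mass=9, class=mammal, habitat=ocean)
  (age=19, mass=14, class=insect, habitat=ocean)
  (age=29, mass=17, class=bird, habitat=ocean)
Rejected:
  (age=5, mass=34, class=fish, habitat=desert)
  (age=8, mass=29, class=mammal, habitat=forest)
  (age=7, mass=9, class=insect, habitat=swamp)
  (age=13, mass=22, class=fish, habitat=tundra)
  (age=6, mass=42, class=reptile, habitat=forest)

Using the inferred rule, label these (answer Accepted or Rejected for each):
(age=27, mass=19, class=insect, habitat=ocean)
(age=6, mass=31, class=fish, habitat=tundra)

Rule: habitat is ocean. This holds for each 'Accepted' example and fails for each 'Rejected' one.
Accepted: (age=27, mass=19, class=insect, habitat=ocean), since habitat is ocean.
Rejected: (age=6, mass=31, class=fish, habitat=tundra), since habitat is tundra.

Accepted, Rejected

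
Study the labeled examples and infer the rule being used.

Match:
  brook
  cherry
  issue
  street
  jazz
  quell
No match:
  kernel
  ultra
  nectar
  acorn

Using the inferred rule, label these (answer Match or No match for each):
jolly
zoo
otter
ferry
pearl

A rule that fits every label: has a double letter — true of each 'Match' example, false of each 'No match' one.
jolly: 'll' doubled — qualifies, so Match. zoo: 'oo' doubled — qualifies, so Match. otter: 'tt' doubled — qualifies, so Match. ferry: 'rr' doubled — qualifies, so Match. pearl: no doubled letter — does not satisfy this, so No match.

Match, Match, Match, Match, No match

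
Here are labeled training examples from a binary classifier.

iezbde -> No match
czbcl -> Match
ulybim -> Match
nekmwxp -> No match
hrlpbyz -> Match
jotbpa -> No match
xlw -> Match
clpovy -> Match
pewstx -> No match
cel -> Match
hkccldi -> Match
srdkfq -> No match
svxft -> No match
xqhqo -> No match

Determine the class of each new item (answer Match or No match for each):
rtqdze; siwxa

The distinguishing property — contains 'l' — holds for all the 'Match' cases and none of the 'No match' cases.
rtqdze — no 'l', hence No match.
siwxa — no 'l', hence No match.

No match, No match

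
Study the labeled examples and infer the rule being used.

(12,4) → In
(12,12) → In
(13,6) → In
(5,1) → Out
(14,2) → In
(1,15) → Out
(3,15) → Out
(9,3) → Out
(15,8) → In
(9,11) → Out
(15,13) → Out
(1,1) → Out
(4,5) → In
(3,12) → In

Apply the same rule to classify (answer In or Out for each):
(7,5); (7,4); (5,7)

Out, In, Out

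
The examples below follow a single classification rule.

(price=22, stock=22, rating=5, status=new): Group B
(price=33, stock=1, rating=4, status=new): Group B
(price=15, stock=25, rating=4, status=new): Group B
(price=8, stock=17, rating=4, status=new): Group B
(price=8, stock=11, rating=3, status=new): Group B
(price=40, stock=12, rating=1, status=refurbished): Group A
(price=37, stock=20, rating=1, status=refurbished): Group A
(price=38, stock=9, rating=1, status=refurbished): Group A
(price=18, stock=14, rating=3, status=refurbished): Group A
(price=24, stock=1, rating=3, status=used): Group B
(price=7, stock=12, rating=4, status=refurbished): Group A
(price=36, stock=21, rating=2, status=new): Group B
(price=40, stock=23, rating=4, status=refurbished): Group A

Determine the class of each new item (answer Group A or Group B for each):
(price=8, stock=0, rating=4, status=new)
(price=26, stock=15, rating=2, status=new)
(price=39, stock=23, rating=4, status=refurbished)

Group B, Group B, Group A

One predicate separates the groups cleanly: status is refurbished.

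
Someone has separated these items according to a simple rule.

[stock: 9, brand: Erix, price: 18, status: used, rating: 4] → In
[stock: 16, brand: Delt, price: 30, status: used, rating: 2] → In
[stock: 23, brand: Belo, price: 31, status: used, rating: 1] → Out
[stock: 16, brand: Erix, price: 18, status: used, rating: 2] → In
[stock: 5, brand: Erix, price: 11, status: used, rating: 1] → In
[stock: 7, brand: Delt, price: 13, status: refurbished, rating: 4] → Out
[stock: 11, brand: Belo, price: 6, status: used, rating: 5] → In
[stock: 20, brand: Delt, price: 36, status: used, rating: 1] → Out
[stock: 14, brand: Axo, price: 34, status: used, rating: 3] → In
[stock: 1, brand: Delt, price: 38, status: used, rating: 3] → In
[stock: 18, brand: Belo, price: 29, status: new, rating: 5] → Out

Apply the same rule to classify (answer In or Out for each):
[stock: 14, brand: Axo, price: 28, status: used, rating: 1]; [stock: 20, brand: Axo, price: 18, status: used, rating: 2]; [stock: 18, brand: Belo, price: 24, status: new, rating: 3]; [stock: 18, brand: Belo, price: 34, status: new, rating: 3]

In, Out, Out, Out

The distinguishing property — status is used AND stock ≤ 16 — holds for all the 'In' cases and none of the 'Out' cases.
[stock: 14, brand: Axo, price: 28, status: used, rating: 1]: In (status is used, stock = 14).
[stock: 20, brand: Axo, price: 18, status: used, rating: 2]: Out (status is used, stock = 20).
[stock: 18, brand: Belo, price: 24, status: new, rating: 3]: Out (status is new, stock = 18).
[stock: 18, brand: Belo, price: 34, status: new, rating: 3]: Out (status is new, stock = 18).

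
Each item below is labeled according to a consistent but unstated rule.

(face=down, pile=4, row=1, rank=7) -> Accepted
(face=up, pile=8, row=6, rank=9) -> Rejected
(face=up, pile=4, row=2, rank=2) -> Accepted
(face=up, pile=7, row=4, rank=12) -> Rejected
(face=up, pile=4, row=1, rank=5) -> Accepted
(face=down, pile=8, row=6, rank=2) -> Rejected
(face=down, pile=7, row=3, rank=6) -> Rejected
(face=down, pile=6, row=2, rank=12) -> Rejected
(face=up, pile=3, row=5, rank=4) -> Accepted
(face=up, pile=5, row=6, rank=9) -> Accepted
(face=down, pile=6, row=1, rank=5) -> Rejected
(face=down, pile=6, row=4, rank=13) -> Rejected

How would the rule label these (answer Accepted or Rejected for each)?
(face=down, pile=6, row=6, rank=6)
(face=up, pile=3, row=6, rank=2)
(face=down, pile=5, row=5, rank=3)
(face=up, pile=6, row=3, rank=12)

Rejected, Accepted, Accepted, Rejected

Rule: pile ≤ 5. This holds for each 'Accepted' example and fails for each 'Rejected' one.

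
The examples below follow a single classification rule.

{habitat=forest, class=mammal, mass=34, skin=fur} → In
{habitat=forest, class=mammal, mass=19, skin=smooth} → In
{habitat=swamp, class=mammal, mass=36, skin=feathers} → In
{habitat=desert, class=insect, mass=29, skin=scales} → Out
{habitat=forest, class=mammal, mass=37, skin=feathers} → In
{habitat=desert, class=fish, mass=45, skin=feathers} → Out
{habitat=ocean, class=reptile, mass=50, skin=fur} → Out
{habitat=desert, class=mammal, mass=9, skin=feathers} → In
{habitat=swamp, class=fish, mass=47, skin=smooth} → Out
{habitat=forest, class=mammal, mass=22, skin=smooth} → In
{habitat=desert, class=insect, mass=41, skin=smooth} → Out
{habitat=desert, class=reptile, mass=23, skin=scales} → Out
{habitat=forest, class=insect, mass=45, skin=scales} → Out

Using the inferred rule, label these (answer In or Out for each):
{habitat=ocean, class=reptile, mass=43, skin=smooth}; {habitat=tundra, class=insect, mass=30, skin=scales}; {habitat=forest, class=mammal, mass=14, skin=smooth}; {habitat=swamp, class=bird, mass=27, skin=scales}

The distinguishing property — class is mammal — holds for all the 'In' cases and none of the 'Out' cases.
{habitat=ocean, class=reptile, mass=43, skin=smooth}: class is reptile — does not satisfy this, so Out.
{habitat=tundra, class=insect, mass=30, skin=scales}: class is insect — does not satisfy this, so Out.
{habitat=forest, class=mammal, mass=14, skin=smooth}: class is mammal — meets the rule, so In.
{habitat=swamp, class=bird, mass=27, skin=scales}: class is bird — does not satisfy this, so Out.

Out, Out, In, Out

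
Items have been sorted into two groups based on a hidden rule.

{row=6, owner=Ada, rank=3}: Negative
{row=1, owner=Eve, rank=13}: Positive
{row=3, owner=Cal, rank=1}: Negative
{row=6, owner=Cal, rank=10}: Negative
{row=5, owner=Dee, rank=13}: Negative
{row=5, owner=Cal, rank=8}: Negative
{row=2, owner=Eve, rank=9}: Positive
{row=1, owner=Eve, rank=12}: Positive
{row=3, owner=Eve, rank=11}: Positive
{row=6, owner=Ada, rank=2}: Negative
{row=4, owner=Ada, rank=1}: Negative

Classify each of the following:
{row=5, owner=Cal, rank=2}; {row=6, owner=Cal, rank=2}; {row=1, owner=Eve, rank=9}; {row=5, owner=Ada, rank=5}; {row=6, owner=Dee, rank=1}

The common property of the 'Positive' items is: owner is Eve. No 'Negative' item has it.
{row=5, owner=Cal, rank=2} → owner is Cal → Negative.
{row=6, owner=Cal, rank=2} → owner is Cal → Negative.
{row=1, owner=Eve, rank=9} → owner is Eve → Positive.
{row=5, owner=Ada, rank=5} → owner is Ada → Negative.
{row=6, owner=Dee, rank=1} → owner is Dee → Negative.

Negative, Negative, Positive, Negative, Negative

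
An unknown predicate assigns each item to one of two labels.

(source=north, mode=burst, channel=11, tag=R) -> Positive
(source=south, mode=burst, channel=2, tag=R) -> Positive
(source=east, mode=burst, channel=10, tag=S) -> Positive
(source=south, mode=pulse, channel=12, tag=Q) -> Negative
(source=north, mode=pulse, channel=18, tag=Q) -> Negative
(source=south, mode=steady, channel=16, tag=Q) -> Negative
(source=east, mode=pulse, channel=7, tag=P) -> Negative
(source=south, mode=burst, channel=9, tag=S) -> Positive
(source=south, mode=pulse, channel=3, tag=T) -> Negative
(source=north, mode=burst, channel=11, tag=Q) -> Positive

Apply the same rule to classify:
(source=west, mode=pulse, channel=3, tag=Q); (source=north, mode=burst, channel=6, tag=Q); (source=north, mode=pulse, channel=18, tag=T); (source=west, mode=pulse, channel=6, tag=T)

Negative, Positive, Negative, Negative

Checking candidate rules against both groups, what survives is: mode is burst.
(source=west, mode=pulse, channel=3, tag=Q): mode is pulse — does not pass, so Negative. (source=north, mode=burst, channel=6, tag=Q): mode is burst — fits, so Positive. (source=north, mode=pulse, channel=18, tag=T): mode is pulse — does not pass, so Negative. (source=west, mode=pulse, channel=6, tag=T): mode is pulse — does not pass, so Negative.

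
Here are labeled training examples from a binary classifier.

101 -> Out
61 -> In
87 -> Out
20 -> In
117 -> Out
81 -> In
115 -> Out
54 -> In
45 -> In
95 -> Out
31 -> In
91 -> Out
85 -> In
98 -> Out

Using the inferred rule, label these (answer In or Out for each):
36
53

All 'In' examples share one property — at most 85 — and every 'Out' example lacks it.
36 — 36 ≤ 85, hence In. 53 — 53 ≤ 85, hence In.

In, In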